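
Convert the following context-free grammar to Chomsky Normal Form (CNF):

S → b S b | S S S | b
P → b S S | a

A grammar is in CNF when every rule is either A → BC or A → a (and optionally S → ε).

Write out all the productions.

TB → b; S → b; P → a; S → TB X0; X0 → S TB; S → S X1; X1 → S S; P → TB X2; X2 → S S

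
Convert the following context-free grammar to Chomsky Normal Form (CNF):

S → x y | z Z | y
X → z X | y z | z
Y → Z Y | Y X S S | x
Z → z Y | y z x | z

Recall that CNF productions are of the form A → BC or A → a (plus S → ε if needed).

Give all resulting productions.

TX → x; TY → y; TZ → z; S → y; X → z; Y → x; Z → z; S → TX TY; S → TZ Z; X → TZ X; X → TY TZ; Y → Z Y; Y → Y X0; X0 → X X1; X1 → S S; Z → TZ Y; Z → TY X2; X2 → TZ TX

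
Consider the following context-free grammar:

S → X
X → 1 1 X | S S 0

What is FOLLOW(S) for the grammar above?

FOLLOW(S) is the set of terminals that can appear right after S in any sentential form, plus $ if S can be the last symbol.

We compute FOLLOW(S) using the standard algorithm.
FOLLOW(S) starts with {$}.
FIRST(S) = {1}
FIRST(X) = {1}
FOLLOW(S) = {$, 0, 1}
FOLLOW(X) = {$, 0, 1}
Therefore, FOLLOW(S) = {$, 0, 1}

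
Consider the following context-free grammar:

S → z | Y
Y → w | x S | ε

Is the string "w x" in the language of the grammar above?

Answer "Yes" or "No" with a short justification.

No - no valid derivation exists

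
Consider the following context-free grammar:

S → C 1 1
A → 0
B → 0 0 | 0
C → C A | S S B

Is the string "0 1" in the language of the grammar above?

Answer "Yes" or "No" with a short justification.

No - no valid derivation exists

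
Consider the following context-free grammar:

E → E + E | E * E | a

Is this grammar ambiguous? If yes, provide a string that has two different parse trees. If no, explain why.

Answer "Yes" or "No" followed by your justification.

Yes - the string 'a * a * a * a + a * a' has two distinct leftmost derivations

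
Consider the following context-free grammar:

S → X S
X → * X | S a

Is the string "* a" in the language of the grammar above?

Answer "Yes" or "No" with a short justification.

No - no valid derivation exists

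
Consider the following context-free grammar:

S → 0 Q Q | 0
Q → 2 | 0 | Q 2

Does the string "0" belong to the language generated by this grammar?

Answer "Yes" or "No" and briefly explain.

Yes - a valid derivation exists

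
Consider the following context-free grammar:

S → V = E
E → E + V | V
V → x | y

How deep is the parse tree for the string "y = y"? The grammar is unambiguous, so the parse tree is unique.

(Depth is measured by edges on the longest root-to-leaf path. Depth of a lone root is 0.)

3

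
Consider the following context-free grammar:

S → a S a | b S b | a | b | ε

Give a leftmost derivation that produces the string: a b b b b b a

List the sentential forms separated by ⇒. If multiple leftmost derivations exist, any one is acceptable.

S ⇒ a S a ⇒ a b S b a ⇒ a b b S b b a ⇒ a b b b b b a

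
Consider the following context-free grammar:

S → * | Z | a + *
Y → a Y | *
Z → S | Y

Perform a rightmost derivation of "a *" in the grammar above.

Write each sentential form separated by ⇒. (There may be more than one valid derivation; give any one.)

S ⇒ Z ⇒ Y ⇒ a Y ⇒ a *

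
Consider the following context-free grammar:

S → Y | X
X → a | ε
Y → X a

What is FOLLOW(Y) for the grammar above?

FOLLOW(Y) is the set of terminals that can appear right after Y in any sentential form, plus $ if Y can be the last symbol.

We compute FOLLOW(Y) using the standard algorithm.
FOLLOW(S) starts with {$}.
FIRST(S) = {a, ε}
FIRST(X) = {a, ε}
FIRST(Y) = {a}
FOLLOW(S) = {$}
FOLLOW(X) = {$, a}
FOLLOW(Y) = {$}
Therefore, FOLLOW(Y) = {$}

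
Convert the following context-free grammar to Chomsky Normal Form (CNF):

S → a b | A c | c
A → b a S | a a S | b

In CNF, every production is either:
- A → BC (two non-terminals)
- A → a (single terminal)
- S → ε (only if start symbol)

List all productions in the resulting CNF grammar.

TA → a; TB → b; TC → c; S → c; A → b; S → TA TB; S → A TC; A → TB X0; X0 → TA S; A → TA X1; X1 → TA S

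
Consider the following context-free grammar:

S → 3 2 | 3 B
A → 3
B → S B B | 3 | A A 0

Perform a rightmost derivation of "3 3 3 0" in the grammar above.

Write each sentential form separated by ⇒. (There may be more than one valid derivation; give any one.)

S ⇒ 3 B ⇒ 3 A A 0 ⇒ 3 A 3 0 ⇒ 3 3 3 0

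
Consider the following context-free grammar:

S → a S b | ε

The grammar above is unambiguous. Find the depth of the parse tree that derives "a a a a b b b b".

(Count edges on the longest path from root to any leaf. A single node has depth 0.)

5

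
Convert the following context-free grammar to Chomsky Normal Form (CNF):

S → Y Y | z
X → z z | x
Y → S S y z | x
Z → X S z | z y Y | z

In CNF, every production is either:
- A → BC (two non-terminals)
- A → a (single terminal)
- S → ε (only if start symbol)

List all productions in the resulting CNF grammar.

S → z; TZ → z; X → x; TY → y; Y → x; Z → z; S → Y Y; X → TZ TZ; Y → S X0; X0 → S X1; X1 → TY TZ; Z → X X2; X2 → S TZ; Z → TZ X3; X3 → TY Y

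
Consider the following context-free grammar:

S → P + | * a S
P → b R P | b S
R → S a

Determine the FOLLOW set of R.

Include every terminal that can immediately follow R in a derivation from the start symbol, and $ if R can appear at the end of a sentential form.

We compute FOLLOW(R) using the standard algorithm.
FOLLOW(S) starts with {$}.
FIRST(P) = {b}
FIRST(R) = {*, b}
FIRST(S) = {*, b}
FOLLOW(P) = {+}
FOLLOW(R) = {b}
FOLLOW(S) = {$, +, a}
Therefore, FOLLOW(R) = {b}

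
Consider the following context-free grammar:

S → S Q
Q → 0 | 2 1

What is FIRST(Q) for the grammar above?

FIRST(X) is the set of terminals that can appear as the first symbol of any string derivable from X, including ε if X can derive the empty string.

We compute FIRST(Q) using the standard algorithm.
FIRST(Q) = {0, 2}
FIRST(S) = {}
Therefore, FIRST(Q) = {0, 2}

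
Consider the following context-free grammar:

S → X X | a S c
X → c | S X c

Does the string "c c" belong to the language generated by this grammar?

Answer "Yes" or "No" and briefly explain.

Yes - a valid derivation exists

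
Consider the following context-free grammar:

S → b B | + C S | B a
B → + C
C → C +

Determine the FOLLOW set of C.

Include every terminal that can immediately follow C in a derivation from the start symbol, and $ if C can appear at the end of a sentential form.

We compute FOLLOW(C) using the standard algorithm.
FOLLOW(S) starts with {$}.
FIRST(B) = {+}
FIRST(C) = {}
FIRST(S) = {+, b}
FOLLOW(B) = {$, a}
FOLLOW(C) = {$, +, a, b}
FOLLOW(S) = {$}
Therefore, FOLLOW(C) = {$, +, a, b}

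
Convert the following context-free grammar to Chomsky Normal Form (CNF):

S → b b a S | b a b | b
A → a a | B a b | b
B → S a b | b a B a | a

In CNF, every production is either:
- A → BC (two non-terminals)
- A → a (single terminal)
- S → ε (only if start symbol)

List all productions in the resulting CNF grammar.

TB → b; TA → a; S → b; A → b; B → a; S → TB X0; X0 → TB X1; X1 → TA S; S → TB X2; X2 → TA TB; A → TA TA; A → B X3; X3 → TA TB; B → S X4; X4 → TA TB; B → TB X5; X5 → TA X6; X6 → B TA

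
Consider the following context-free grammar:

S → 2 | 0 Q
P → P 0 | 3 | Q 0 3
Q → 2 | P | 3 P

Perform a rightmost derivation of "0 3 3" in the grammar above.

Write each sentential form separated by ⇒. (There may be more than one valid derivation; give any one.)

S ⇒ 0 Q ⇒ 0 3 P ⇒ 0 3 3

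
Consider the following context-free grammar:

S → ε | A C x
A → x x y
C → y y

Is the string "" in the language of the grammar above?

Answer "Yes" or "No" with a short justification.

Yes - a valid derivation exists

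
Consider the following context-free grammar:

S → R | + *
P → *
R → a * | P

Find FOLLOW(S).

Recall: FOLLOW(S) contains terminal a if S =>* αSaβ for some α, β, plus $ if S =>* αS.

We compute FOLLOW(S) using the standard algorithm.
FOLLOW(S) starts with {$}.
FIRST(P) = {*}
FIRST(R) = {*, a}
FIRST(S) = {*, +, a}
FOLLOW(P) = {$}
FOLLOW(R) = {$}
FOLLOW(S) = {$}
Therefore, FOLLOW(S) = {$}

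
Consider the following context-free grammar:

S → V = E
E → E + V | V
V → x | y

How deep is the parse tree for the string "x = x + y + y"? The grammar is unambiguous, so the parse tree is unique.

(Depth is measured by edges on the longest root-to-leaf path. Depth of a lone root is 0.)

5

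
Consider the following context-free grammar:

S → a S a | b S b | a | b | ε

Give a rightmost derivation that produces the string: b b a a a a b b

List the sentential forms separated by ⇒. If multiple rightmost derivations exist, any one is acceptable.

S ⇒ b S b ⇒ b b S b b ⇒ b b a S a b b ⇒ b b a a S a a b b ⇒ b b a a a a b b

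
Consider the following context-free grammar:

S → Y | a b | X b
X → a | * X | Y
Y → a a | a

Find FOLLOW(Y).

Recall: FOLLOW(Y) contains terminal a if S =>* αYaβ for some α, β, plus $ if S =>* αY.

We compute FOLLOW(Y) using the standard algorithm.
FOLLOW(S) starts with {$}.
FIRST(S) = {*, a}
FIRST(X) = {*, a}
FIRST(Y) = {a}
FOLLOW(S) = {$}
FOLLOW(X) = {b}
FOLLOW(Y) = {$, b}
Therefore, FOLLOW(Y) = {$, b}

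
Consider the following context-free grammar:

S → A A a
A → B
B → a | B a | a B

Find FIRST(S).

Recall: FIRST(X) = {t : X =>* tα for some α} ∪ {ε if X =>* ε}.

We compute FIRST(S) using the standard algorithm.
FIRST(A) = {a}
FIRST(B) = {a}
FIRST(S) = {a}
Therefore, FIRST(S) = {a}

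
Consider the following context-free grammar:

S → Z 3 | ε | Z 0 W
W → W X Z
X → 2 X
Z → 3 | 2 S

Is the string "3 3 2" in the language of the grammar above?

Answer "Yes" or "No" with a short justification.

No - no valid derivation exists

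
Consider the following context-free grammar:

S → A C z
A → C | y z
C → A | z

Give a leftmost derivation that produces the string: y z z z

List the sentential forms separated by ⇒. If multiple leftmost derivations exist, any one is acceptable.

S ⇒ A C z ⇒ y z C z ⇒ y z z z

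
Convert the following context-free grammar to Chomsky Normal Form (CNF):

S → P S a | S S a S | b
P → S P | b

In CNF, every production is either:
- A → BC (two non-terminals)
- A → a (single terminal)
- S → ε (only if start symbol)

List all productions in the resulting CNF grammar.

TA → a; S → b; P → b; S → P X0; X0 → S TA; S → S X1; X1 → S X2; X2 → TA S; P → S P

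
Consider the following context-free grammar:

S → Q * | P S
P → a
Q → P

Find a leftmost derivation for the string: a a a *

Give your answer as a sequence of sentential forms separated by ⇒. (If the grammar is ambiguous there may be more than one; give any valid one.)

S ⇒ P S ⇒ a S ⇒ a P S ⇒ a a S ⇒ a a Q * ⇒ a a P * ⇒ a a a *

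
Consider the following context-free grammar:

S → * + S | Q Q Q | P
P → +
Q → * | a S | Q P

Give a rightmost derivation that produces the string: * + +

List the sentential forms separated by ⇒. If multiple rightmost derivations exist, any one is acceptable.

S ⇒ * + S ⇒ * + P ⇒ * + +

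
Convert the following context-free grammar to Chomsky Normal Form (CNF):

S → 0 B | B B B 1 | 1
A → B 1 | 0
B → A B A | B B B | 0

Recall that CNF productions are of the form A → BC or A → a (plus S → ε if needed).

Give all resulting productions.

T0 → 0; T1 → 1; S → 1; A → 0; B → 0; S → T0 B; S → B X0; X0 → B X1; X1 → B T1; A → B T1; B → A X2; X2 → B A; B → B X3; X3 → B B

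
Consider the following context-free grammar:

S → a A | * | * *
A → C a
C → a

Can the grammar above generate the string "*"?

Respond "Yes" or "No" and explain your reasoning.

Yes - a valid derivation exists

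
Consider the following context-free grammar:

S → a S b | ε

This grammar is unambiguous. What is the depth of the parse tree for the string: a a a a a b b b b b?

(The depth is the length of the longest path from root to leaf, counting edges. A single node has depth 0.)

6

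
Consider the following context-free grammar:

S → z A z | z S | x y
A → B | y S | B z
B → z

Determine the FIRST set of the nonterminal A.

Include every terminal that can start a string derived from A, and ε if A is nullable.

We compute FIRST(A) using the standard algorithm.
FIRST(A) = {y, z}
FIRST(B) = {z}
FIRST(S) = {x, z}
Therefore, FIRST(A) = {y, z}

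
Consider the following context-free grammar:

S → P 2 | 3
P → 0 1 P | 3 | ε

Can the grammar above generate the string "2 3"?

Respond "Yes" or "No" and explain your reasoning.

No - no valid derivation exists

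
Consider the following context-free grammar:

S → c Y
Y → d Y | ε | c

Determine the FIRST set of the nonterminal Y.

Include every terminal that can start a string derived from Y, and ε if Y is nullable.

We compute FIRST(Y) using the standard algorithm.
FIRST(S) = {c}
FIRST(Y) = {c, d, ε}
Therefore, FIRST(Y) = {c, d, ε}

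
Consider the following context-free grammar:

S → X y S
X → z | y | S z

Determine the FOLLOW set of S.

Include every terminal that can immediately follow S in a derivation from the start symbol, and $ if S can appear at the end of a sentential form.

We compute FOLLOW(S) using the standard algorithm.
FOLLOW(S) starts with {$}.
FIRST(S) = {y, z}
FIRST(X) = {y, z}
FOLLOW(S) = {$, z}
FOLLOW(X) = {y}
Therefore, FOLLOW(S) = {$, z}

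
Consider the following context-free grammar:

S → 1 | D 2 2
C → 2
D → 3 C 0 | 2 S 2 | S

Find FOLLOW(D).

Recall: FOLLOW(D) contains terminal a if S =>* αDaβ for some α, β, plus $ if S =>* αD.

We compute FOLLOW(D) using the standard algorithm.
FOLLOW(S) starts with {$}.
FIRST(C) = {2}
FIRST(D) = {1, 2, 3}
FIRST(S) = {1, 2, 3}
FOLLOW(C) = {0}
FOLLOW(D) = {2}
FOLLOW(S) = {$, 2}
Therefore, FOLLOW(D) = {2}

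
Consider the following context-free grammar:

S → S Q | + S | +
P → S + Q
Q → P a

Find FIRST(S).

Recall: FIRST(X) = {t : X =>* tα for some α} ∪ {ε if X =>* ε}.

We compute FIRST(S) using the standard algorithm.
FIRST(P) = {+}
FIRST(Q) = {+}
FIRST(S) = {+}
Therefore, FIRST(S) = {+}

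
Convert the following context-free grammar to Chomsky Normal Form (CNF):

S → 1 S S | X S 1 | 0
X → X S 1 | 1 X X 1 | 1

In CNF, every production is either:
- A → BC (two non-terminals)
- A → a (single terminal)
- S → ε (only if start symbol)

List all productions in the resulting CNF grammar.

T1 → 1; S → 0; X → 1; S → T1 X0; X0 → S S; S → X X1; X1 → S T1; X → X X2; X2 → S T1; X → T1 X3; X3 → X X4; X4 → X T1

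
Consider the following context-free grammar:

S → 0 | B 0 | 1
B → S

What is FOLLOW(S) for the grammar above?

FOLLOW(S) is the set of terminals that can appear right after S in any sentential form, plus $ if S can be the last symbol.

We compute FOLLOW(S) using the standard algorithm.
FOLLOW(S) starts with {$}.
FIRST(B) = {0, 1}
FIRST(S) = {0, 1}
FOLLOW(B) = {0}
FOLLOW(S) = {$, 0}
Therefore, FOLLOW(S) = {$, 0}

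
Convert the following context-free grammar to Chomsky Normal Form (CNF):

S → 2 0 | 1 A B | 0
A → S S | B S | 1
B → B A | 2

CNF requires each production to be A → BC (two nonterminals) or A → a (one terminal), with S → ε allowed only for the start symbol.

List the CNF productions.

T2 → 2; T0 → 0; T1 → 1; S → 0; A → 1; B → 2; S → T2 T0; S → T1 X0; X0 → A B; A → S S; A → B S; B → B A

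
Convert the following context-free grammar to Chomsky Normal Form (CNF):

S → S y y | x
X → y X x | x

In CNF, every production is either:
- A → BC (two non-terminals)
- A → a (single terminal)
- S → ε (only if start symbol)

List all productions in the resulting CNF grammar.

TY → y; S → x; TX → x; X → x; S → S X0; X0 → TY TY; X → TY X1; X1 → X TX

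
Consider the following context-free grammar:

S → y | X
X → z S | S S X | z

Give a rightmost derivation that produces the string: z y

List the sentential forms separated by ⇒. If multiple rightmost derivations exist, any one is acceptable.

S ⇒ X ⇒ z S ⇒ z y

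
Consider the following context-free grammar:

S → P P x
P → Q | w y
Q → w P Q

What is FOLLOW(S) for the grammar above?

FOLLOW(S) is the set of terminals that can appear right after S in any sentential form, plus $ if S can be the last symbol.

We compute FOLLOW(S) using the standard algorithm.
FOLLOW(S) starts with {$}.
FIRST(P) = {w}
FIRST(Q) = {w}
FIRST(S) = {w}
FOLLOW(P) = {w, x}
FOLLOW(Q) = {w, x}
FOLLOW(S) = {$}
Therefore, FOLLOW(S) = {$}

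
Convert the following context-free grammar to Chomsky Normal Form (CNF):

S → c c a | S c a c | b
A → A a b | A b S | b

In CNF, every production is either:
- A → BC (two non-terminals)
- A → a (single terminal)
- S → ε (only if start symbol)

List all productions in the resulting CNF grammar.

TC → c; TA → a; S → b; TB → b; A → b; S → TC X0; X0 → TC TA; S → S X1; X1 → TC X2; X2 → TA TC; A → A X3; X3 → TA TB; A → A X4; X4 → TB S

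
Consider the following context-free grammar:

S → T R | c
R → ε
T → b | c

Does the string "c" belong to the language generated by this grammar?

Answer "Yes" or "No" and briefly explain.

Yes - a valid derivation exists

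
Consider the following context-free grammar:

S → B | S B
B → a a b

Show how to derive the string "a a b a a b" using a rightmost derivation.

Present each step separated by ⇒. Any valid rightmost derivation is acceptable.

S ⇒ S B ⇒ S a a b ⇒ B a a b ⇒ a a b a a b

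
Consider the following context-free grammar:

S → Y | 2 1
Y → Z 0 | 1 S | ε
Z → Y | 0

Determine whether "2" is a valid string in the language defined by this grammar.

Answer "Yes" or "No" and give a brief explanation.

No - no valid derivation exists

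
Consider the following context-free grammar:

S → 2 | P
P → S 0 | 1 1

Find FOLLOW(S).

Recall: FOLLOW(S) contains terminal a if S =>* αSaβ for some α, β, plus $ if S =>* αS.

We compute FOLLOW(S) using the standard algorithm.
FOLLOW(S) starts with {$}.
FIRST(P) = {1, 2}
FIRST(S) = {1, 2}
FOLLOW(P) = {$, 0}
FOLLOW(S) = {$, 0}
Therefore, FOLLOW(S) = {$, 0}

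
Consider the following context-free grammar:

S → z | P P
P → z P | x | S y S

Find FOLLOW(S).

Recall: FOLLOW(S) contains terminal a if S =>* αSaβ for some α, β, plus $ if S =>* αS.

We compute FOLLOW(S) using the standard algorithm.
FOLLOW(S) starts with {$}.
FIRST(P) = {x, z}
FIRST(S) = {x, z}
FOLLOW(P) = {$, x, y, z}
FOLLOW(S) = {$, x, y, z}
Therefore, FOLLOW(S) = {$, x, y, z}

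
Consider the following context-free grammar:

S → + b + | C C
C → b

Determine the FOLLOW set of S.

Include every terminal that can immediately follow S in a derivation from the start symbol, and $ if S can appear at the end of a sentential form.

We compute FOLLOW(S) using the standard algorithm.
FOLLOW(S) starts with {$}.
FIRST(C) = {b}
FIRST(S) = {+, b}
FOLLOW(C) = {$, b}
FOLLOW(S) = {$}
Therefore, FOLLOW(S) = {$}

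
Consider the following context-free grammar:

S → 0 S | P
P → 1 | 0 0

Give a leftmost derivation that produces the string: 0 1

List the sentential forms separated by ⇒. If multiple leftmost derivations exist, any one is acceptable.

S ⇒ 0 S ⇒ 0 P ⇒ 0 1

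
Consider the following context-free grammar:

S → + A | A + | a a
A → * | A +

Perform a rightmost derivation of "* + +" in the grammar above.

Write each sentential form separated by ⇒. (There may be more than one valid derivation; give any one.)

S ⇒ A + ⇒ A + + ⇒ * + +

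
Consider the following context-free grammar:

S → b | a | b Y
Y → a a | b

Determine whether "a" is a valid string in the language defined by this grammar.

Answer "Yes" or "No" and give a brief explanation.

Yes - a valid derivation exists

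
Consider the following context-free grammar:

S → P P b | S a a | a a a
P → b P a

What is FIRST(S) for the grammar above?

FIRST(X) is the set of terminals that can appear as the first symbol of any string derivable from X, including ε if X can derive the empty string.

We compute FIRST(S) using the standard algorithm.
FIRST(P) = {b}
FIRST(S) = {a, b}
Therefore, FIRST(S) = {a, b}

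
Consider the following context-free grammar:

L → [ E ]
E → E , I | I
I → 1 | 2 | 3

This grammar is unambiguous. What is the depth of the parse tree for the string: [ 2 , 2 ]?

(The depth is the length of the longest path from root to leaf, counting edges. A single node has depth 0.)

4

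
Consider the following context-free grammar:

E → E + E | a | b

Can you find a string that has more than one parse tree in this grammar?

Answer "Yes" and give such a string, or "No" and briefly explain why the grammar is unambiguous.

Yes - the string 'a + a + a + b + a' has two distinct parse trees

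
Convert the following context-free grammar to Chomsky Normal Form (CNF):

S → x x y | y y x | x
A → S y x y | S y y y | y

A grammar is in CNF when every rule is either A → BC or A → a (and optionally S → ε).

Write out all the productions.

TX → x; TY → y; S → x; A → y; S → TX X0; X0 → TX TY; S → TY X1; X1 → TY TX; A → S X2; X2 → TY X3; X3 → TX TY; A → S X4; X4 → TY X5; X5 → TY TY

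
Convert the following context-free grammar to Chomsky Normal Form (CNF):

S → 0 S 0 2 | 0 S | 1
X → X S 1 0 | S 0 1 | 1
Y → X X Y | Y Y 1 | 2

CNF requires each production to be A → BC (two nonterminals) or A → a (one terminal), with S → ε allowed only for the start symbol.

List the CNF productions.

T0 → 0; T2 → 2; S → 1; T1 → 1; X → 1; Y → 2; S → T0 X0; X0 → S X1; X1 → T0 T2; S → T0 S; X → X X2; X2 → S X3; X3 → T1 T0; X → S X4; X4 → T0 T1; Y → X X5; X5 → X Y; Y → Y X6; X6 → Y T1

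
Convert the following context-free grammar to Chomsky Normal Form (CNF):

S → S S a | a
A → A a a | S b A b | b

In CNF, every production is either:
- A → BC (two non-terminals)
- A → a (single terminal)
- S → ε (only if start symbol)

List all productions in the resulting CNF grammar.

TA → a; S → a; TB → b; A → b; S → S X0; X0 → S TA; A → A X1; X1 → TA TA; A → S X2; X2 → TB X3; X3 → A TB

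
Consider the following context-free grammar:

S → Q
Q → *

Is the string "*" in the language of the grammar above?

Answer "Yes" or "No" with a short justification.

Yes - a valid derivation exists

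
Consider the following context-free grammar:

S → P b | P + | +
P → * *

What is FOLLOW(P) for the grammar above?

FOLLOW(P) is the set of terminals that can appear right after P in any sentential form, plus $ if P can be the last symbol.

We compute FOLLOW(P) using the standard algorithm.
FOLLOW(S) starts with {$}.
FIRST(P) = {*}
FIRST(S) = {*, +}
FOLLOW(P) = {+, b}
FOLLOW(S) = {$}
Therefore, FOLLOW(P) = {+, b}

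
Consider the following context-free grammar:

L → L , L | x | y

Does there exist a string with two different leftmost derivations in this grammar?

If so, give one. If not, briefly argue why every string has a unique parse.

Yes - the string 'x , y , y , y , x' has two distinct leftmost derivations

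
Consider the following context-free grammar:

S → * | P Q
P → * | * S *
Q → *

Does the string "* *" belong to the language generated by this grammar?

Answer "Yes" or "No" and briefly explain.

Yes - a valid derivation exists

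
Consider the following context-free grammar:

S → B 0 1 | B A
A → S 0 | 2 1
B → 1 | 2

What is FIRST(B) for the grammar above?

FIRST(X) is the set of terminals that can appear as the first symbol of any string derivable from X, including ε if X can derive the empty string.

We compute FIRST(B) using the standard algorithm.
FIRST(A) = {1, 2}
FIRST(B) = {1, 2}
FIRST(S) = {1, 2}
Therefore, FIRST(B) = {1, 2}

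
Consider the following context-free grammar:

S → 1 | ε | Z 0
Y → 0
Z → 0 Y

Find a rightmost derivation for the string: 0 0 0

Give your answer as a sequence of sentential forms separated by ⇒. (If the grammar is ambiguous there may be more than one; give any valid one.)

S ⇒ Z 0 ⇒ 0 Y 0 ⇒ 0 0 0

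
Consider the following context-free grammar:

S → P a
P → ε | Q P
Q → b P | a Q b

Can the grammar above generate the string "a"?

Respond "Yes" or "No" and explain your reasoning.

Yes - a valid derivation exists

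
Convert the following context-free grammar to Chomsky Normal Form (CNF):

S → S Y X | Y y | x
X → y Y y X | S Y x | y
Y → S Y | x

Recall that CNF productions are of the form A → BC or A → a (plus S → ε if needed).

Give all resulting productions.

TY → y; S → x; TX → x; X → y; Y → x; S → S X0; X0 → Y X; S → Y TY; X → TY X1; X1 → Y X2; X2 → TY X; X → S X3; X3 → Y TX; Y → S Y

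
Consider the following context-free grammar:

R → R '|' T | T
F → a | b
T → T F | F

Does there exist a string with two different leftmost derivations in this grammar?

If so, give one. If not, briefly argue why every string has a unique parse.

No - every string in the language has a unique leftmost derivation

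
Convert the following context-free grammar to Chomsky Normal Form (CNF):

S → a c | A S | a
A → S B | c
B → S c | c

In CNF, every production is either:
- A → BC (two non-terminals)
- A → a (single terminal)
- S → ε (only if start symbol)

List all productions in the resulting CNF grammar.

TA → a; TC → c; S → a; A → c; B → c; S → TA TC; S → A S; A → S B; B → S TC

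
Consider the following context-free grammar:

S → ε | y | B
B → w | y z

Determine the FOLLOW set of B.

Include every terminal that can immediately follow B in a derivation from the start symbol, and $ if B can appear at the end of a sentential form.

We compute FOLLOW(B) using the standard algorithm.
FOLLOW(S) starts with {$}.
FIRST(B) = {w, y}
FIRST(S) = {w, y, ε}
FOLLOW(B) = {$}
FOLLOW(S) = {$}
Therefore, FOLLOW(B) = {$}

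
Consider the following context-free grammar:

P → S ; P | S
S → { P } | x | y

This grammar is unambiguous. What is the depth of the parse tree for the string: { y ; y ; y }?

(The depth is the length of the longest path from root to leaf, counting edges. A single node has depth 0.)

6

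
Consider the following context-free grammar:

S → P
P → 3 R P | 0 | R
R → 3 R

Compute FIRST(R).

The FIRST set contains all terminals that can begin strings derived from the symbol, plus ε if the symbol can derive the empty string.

We compute FIRST(R) using the standard algorithm.
FIRST(P) = {0, 3}
FIRST(R) = {3}
FIRST(S) = {0, 3}
Therefore, FIRST(R) = {3}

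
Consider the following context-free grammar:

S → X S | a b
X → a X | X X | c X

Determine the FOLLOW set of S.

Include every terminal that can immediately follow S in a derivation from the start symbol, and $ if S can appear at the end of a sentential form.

We compute FOLLOW(S) using the standard algorithm.
FOLLOW(S) starts with {$}.
FIRST(S) = {a, c}
FIRST(X) = {a, c}
FOLLOW(S) = {$}
FOLLOW(X) = {a, c}
Therefore, FOLLOW(S) = {$}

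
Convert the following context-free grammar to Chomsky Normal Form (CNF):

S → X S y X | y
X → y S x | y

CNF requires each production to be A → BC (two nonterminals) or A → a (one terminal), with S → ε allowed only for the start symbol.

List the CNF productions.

TY → y; S → y; TX → x; X → y; S → X X0; X0 → S X1; X1 → TY X; X → TY X2; X2 → S TX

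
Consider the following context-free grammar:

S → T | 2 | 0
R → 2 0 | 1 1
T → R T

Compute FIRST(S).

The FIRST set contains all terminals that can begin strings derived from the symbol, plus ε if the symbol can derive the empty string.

We compute FIRST(S) using the standard algorithm.
FIRST(R) = {1, 2}
FIRST(S) = {0, 1, 2}
FIRST(T) = {1, 2}
Therefore, FIRST(S) = {0, 1, 2}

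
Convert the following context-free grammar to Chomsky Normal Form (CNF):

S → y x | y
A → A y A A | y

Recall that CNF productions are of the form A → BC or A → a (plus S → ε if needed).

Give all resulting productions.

TY → y; TX → x; S → y; A → y; S → TY TX; A → A X0; X0 → TY X1; X1 → A A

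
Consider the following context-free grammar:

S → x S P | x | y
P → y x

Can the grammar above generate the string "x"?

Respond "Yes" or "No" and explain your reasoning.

Yes - a valid derivation exists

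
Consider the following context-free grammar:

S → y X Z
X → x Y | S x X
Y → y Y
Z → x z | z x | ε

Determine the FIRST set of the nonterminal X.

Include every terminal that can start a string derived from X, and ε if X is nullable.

We compute FIRST(X) using the standard algorithm.
FIRST(S) = {y}
FIRST(X) = {x, y}
FIRST(Y) = {y}
FIRST(Z) = {x, z, ε}
Therefore, FIRST(X) = {x, y}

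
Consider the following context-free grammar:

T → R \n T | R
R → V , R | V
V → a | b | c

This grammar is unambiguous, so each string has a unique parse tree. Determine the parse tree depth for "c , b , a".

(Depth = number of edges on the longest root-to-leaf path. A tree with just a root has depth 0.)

5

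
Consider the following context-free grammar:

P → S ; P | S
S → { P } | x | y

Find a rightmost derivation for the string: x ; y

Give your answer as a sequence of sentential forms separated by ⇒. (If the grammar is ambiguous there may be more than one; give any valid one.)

P ⇒ S ; P ⇒ S ; S ⇒ S ; y ⇒ x ; y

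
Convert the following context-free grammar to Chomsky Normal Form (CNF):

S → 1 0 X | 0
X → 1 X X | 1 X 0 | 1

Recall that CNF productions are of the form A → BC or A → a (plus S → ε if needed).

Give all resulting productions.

T1 → 1; T0 → 0; S → 0; X → 1; S → T1 X0; X0 → T0 X; X → T1 X1; X1 → X X; X → T1 X2; X2 → X T0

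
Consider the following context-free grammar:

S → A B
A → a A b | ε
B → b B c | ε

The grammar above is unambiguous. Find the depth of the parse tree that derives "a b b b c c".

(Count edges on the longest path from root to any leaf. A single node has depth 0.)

4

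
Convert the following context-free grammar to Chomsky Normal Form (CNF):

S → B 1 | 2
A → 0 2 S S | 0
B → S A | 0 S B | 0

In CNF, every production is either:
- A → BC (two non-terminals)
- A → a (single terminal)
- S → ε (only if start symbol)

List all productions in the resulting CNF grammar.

T1 → 1; S → 2; T0 → 0; T2 → 2; A → 0; B → 0; S → B T1; A → T0 X0; X0 → T2 X1; X1 → S S; B → S A; B → T0 X2; X2 → S B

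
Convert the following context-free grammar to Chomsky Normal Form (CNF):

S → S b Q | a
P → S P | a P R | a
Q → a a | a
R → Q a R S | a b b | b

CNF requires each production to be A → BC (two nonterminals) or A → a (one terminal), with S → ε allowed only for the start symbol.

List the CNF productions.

TB → b; S → a; TA → a; P → a; Q → a; R → b; S → S X0; X0 → TB Q; P → S P; P → TA X1; X1 → P R; Q → TA TA; R → Q X2; X2 → TA X3; X3 → R S; R → TA X4; X4 → TB TB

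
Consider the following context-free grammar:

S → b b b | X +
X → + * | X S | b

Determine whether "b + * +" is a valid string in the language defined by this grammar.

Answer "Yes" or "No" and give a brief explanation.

No - no valid derivation exists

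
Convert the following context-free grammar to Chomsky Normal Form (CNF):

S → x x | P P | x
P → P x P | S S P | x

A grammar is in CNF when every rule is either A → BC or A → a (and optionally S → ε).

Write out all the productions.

TX → x; S → x; P → x; S → TX TX; S → P P; P → P X0; X0 → TX P; P → S X1; X1 → S P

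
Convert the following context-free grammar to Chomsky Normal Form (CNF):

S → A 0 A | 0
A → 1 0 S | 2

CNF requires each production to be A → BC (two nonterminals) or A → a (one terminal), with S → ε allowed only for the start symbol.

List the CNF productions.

T0 → 0; S → 0; T1 → 1; A → 2; S → A X0; X0 → T0 A; A → T1 X1; X1 → T0 S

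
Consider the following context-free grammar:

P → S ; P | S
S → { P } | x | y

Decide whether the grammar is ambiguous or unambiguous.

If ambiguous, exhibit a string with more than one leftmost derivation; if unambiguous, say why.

Unambiguous - every string in the language has a unique leftmost derivation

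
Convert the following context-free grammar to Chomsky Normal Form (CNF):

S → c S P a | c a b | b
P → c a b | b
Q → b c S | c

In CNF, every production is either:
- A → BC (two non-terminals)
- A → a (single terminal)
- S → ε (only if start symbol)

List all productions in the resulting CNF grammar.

TC → c; TA → a; TB → b; S → b; P → b; Q → c; S → TC X0; X0 → S X1; X1 → P TA; S → TC X2; X2 → TA TB; P → TC X3; X3 → TA TB; Q → TB X4; X4 → TC S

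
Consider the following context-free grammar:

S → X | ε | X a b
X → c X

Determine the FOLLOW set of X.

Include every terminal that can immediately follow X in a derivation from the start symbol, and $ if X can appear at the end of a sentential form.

We compute FOLLOW(X) using the standard algorithm.
FOLLOW(S) starts with {$}.
FIRST(S) = {c, ε}
FIRST(X) = {c}
FOLLOW(S) = {$}
FOLLOW(X) = {$, a}
Therefore, FOLLOW(X) = {$, a}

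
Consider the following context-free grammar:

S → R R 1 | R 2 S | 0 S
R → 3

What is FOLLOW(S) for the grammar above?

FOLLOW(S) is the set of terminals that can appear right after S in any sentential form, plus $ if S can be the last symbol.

We compute FOLLOW(S) using the standard algorithm.
FOLLOW(S) starts with {$}.
FIRST(R) = {3}
FIRST(S) = {0, 3}
FOLLOW(R) = {1, 2, 3}
FOLLOW(S) = {$}
Therefore, FOLLOW(S) = {$}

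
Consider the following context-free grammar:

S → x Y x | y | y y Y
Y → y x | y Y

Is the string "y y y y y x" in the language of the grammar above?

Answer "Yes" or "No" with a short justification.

Yes - a valid derivation exists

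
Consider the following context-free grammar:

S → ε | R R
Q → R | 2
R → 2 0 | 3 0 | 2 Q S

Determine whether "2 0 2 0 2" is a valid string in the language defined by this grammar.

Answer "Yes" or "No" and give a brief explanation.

No - no valid derivation exists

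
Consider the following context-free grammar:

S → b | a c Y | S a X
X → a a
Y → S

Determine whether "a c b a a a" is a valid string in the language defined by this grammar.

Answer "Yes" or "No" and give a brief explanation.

Yes - a valid derivation exists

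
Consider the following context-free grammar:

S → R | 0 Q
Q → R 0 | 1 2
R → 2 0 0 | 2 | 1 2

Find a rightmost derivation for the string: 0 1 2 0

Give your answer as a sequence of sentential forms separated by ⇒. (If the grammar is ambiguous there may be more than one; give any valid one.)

S ⇒ 0 Q ⇒ 0 R 0 ⇒ 0 1 2 0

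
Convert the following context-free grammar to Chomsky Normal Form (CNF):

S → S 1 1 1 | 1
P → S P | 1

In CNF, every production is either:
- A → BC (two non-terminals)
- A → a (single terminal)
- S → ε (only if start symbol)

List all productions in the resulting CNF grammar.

T1 → 1; S → 1; P → 1; S → S X0; X0 → T1 X1; X1 → T1 T1; P → S P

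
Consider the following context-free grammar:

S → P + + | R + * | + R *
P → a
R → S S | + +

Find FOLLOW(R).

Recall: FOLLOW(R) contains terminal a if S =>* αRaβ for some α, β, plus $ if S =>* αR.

We compute FOLLOW(R) using the standard algorithm.
FOLLOW(S) starts with {$}.
FIRST(P) = {a}
FIRST(R) = {+, a}
FIRST(S) = {+, a}
FOLLOW(P) = {+}
FOLLOW(R) = {*, +}
FOLLOW(S) = {$, *, +, a}
Therefore, FOLLOW(R) = {*, +}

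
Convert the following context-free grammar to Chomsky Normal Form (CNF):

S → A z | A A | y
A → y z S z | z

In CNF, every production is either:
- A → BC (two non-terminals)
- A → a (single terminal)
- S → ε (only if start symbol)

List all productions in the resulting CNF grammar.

TZ → z; S → y; TY → y; A → z; S → A TZ; S → A A; A → TY X0; X0 → TZ X1; X1 → S TZ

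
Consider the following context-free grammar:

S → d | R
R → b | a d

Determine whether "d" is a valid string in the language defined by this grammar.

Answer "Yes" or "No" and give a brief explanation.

Yes - a valid derivation exists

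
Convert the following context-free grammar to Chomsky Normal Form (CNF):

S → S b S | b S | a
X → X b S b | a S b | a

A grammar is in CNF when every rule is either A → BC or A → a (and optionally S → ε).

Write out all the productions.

TB → b; S → a; TA → a; X → a; S → S X0; X0 → TB S; S → TB S; X → X X1; X1 → TB X2; X2 → S TB; X → TA X3; X3 → S TB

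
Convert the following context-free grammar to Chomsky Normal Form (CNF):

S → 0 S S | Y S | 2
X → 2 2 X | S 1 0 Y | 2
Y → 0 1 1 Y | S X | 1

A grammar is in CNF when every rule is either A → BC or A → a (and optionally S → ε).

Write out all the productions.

T0 → 0; S → 2; T2 → 2; T1 → 1; X → 2; Y → 1; S → T0 X0; X0 → S S; S → Y S; X → T2 X1; X1 → T2 X; X → S X2; X2 → T1 X3; X3 → T0 Y; Y → T0 X4; X4 → T1 X5; X5 → T1 Y; Y → S X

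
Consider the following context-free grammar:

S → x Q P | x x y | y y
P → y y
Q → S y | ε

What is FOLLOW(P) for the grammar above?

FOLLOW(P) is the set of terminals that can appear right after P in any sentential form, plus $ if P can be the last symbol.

We compute FOLLOW(P) using the standard algorithm.
FOLLOW(S) starts with {$}.
FIRST(P) = {y}
FIRST(Q) = {x, y, ε}
FIRST(S) = {x, y}
FOLLOW(P) = {$, y}
FOLLOW(Q) = {y}
FOLLOW(S) = {$, y}
Therefore, FOLLOW(P) = {$, y}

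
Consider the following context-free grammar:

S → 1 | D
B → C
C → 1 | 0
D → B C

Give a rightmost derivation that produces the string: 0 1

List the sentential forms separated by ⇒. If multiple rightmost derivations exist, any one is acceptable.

S ⇒ D ⇒ B C ⇒ B 1 ⇒ C 1 ⇒ 0 1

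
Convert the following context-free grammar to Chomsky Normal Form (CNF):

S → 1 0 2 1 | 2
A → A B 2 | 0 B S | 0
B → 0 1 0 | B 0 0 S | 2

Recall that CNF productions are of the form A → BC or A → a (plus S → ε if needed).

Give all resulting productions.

T1 → 1; T0 → 0; T2 → 2; S → 2; A → 0; B → 2; S → T1 X0; X0 → T0 X1; X1 → T2 T1; A → A X2; X2 → B T2; A → T0 X3; X3 → B S; B → T0 X4; X4 → T1 T0; B → B X5; X5 → T0 X6; X6 → T0 S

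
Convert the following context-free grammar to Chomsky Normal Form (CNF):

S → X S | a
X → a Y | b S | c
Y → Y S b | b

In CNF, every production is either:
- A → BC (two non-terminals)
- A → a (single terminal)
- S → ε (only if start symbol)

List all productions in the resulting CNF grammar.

S → a; TA → a; TB → b; X → c; Y → b; S → X S; X → TA Y; X → TB S; Y → Y X0; X0 → S TB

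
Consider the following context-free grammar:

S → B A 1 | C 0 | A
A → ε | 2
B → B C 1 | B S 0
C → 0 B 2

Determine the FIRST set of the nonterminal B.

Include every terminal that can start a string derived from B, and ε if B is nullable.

We compute FIRST(B) using the standard algorithm.
FIRST(A) = {2, ε}
FIRST(B) = {}
FIRST(C) = {0}
FIRST(S) = {0, 2, ε}
Therefore, FIRST(B) = {}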